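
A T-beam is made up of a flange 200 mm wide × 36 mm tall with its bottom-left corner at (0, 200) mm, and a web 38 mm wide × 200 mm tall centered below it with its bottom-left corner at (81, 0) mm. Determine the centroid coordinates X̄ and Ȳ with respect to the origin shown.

X̄ = 100.00 mm, Ȳ = 157.41 mm

Part | A | x̄ᵢ | ȳᵢ | A·x̄ᵢ | A·ȳᵢ
web | 7600.00 | 100.00 | 100.00 | 760000.00 | 760000.00
flange | 7200.00 | 100.00 | 218.00 | 720000.00 | 1569600.00
Σ | 14800.00 |  |  | 1480000.00 | 2329600.00
X̄ = 1480000.00 / 14800.00 = 100.00 mm
Ȳ = 2329600.00 / 14800.00 = 157.41 mm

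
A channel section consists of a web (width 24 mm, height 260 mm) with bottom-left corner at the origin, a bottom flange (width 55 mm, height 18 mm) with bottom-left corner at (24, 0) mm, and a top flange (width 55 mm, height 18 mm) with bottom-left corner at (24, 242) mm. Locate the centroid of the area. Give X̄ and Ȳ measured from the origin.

web: A = 24 × 260 = 6240.00, centroid at (12.00, 130.00).
bottom flange: A = 55 × 18 = 990.00, centroid at (51.50, 9.00).
top flange: A = 55 × 18 = 990.00, centroid at (51.50, 251.00).
ΣA = 8220.00 mm²
ΣAX̄ = (6240.00)(12.00) + (990.00)(51.50) + (990.00)(51.50) = 176850.00 mm³
ΣAȲ = (6240.00)(130.00) + (990.00)(9.00) + (990.00)(251.00) = 1068600.00 mm³
X̄ = 176850.00 / 8220.00 = 21.51 mm
Ȳ = 1068600.00 / 8220.00 = 130.00 mm

X̄ = 21.51 mm, Ȳ = 130.00 mm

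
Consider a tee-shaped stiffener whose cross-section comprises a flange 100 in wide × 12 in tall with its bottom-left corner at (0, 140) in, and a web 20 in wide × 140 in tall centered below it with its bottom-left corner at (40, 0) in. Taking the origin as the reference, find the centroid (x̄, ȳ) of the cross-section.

Part | A | x̄ᵢ | ȳᵢ | A·x̄ᵢ | A·ȳᵢ
web | 2800.00 | 50.00 | 70.00 | 140000.00 | 196000.00
flange | 1200.00 | 50.00 | 146.00 | 60000.00 | 175200.00
Σ | 4000.00 |  |  | 200000.00 | 371200.00
x̄ = 200000.00 / 4000.00 = 50.00 in
ȳ = 371200.00 / 4000.00 = 92.80 in

x̄ = 50.00 in, ȳ = 92.80 in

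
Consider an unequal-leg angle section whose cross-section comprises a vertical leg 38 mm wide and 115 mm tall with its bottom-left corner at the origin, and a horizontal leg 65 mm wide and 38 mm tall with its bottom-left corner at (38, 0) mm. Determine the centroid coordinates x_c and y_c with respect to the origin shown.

vertical leg: A = 38 × 115 = 4370.00, centroid at (19.00, 57.50).
horizontal leg: A = 65 × 38 = 2470.00, centroid at (70.50, 19.00).
ΣA = 6840.00 mm²
ΣAx_c = (4370.00)(19.00) + (2470.00)(70.50) = 257165.00 mm³
ΣAy_c = (4370.00)(57.50) + (2470.00)(19.00) = 298205.00 mm³
x_c = 257165.00 / 6840.00 = 37.60 mm
y_c = 298205.00 / 6840.00 = 43.60 mm

x_c = 37.60 mm, y_c = 43.60 mm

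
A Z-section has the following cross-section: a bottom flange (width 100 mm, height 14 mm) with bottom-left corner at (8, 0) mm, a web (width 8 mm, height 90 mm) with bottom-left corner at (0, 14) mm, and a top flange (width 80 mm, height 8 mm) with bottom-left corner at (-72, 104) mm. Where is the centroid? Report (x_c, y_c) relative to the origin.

x_c = 23.04 mm, y_c = 43.99 mm

Part | A | x̄ᵢ | ȳᵢ | A·x̄ᵢ | A·ȳᵢ
bottom flange | 1400.00 | 58.00 | 7.00 | 81200.00 | 9800.00
web | 720.00 | 4.00 | 59.00 | 2880.00 | 42480.00
top flange | 640.00 | -32.00 | 108.00 | -20480.00 | 69120.00
Σ | 2760.00 |  |  | 63600.00 | 121400.00
x_c = 63600.00 / 2760.00 = 23.04 mm
y_c = 121400.00 / 2760.00 = 43.99 mm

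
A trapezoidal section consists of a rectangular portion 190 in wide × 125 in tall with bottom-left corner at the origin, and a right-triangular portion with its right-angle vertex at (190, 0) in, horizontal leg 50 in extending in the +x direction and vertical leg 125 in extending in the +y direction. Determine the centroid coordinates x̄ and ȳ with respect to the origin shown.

rectangular portion: A = 190 × 125 = 23750.00, centroid at (95.00, 62.50).
triangular portion: A = ½·50·125 = 3125.00, centroid at (206.67, 41.67).
ΣA = 26875.00 in²
ΣAx̄ = (23750.00)(95.00) + (3125.00)(206.67) = 2902083.33 in³
ΣAȳ = (23750.00)(62.50) + (3125.00)(41.67) = 1614583.33 in³
x̄ = 2902083.33 / 26875.00 = 107.98 in
ȳ = 1614583.33 / 26875.00 = 60.08 in

x̄ = 107.98 in, ȳ = 60.08 in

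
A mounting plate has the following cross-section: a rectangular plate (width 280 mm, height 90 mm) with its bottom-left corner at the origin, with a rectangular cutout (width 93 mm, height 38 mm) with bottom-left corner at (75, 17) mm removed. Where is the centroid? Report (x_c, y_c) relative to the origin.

x_c = 143.02 mm, y_c = 46.47 mm

plate: A = 280 × 90 = 25200.00, centroid at (140.00, 45.00).
hole: A = −(93 × 38) = -3534.00, centroid at (121.50, 36.00).
ΣA = 21666.00 mm², ΣAx_c = 3098619.00 mm³, ΣAy_c = 1006776.00 mm³.
x_c = 3098619.00/21666.00 = 143.02 mm; y_c = 1006776.00/21666.00 = 46.47 mm.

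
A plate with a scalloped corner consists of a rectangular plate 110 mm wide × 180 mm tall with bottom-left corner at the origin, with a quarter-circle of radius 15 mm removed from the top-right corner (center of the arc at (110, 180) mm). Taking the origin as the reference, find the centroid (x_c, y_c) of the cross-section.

plate: A = 110 × 180 = 19800.00, centroid at (55.00, 90.00).
removed quarter-circle: A = −¼π·15² = -176.71, centroid at (103.63, 173.63).
ΣA = 19623.29 mm², ΣAx_c = 1070686.40 mm³, ΣAy_c = 1751316.37 mm³.
x_c = 1070686.40/19623.29 = 54.56 mm; y_c = 1751316.37/19623.29 = 89.25 mm.

x_c = 54.56 mm, y_c = 89.25 mm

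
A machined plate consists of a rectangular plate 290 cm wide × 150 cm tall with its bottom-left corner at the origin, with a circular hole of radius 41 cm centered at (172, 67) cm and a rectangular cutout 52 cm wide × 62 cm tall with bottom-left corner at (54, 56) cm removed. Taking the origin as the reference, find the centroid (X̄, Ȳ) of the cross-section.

plate: A = 290 × 150 = 43500.00, centroid at (145.00, 75.00).
hole 1: A = −π·41² = -5281.02, centroid at (172.00, 67.00).
hole 2: A = −(52 × 62) = -3224.00, centroid at (80.00, 87.00).
ΣA = 34994.98 cm²
ΣAX̄ = (43500.00)(145.00) + (-5281.02)(172.00) + (-3224.00)(80.00) = 5141245.03 cm³
ΣAȲ = (43500.00)(75.00) + (-5281.02)(67.00) + (-3224.00)(87.00) = 2628183.84 cm³
X̄ = 5141245.03 / 34994.98 = 146.91 cm
Ȳ = 2628183.84 / 34994.98 = 75.10 cm

X̄ = 146.91 cm, Ȳ = 75.10 cm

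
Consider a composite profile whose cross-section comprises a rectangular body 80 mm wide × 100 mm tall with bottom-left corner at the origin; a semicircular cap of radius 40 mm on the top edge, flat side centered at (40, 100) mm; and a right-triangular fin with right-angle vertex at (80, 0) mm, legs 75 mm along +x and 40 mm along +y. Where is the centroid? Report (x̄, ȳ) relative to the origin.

x̄ = 48.12 mm, ȳ = 59.43 mm

rectangular body: A = 80 × 100 = 8000.00, centroid at (40.00, 50.00).
semicircular top: A = ½π·40² = 2513.27, centroid at (40.00, 116.98).
triangular fin: A = ½·75·40 = 1500.00, centroid at (105.00, 13.33).
ΣA = 12013.27 mm²
ΣAx̄ = (8000.00)(40.00) + (2513.27)(40.00) + (1500.00)(105.00) = 578030.96 mm³
ΣAȳ = (8000.00)(50.00) + (2513.27)(116.98) + (1500.00)(13.33) = 713994.08 mm³
x̄ = 578030.96 / 12013.27 = 48.12 mm
ȳ = 713994.08 / 12013.27 = 59.43 mm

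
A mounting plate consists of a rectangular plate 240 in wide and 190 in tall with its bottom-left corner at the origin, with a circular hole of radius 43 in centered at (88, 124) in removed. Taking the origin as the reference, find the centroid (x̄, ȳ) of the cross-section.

x̄ = 124.67 in, ȳ = 90.77 in

plate: A = 240 × 190 = 45600.00, centroid at (120.00, 95.00).
hole: A = −π·43² = -5808.80, centroid at (88.00, 124.00).
ΣA = 39791.20 in²
ΣAx̄ = (45600.00)(120.00) + (-5808.80)(88.00) = 4960825.18 in³
ΣAȳ = (45600.00)(95.00) + (-5808.80)(124.00) = 3611708.20 in³
x̄ = 4960825.18 / 39791.20 = 124.67 in
ȳ = 3611708.20 / 39791.20 = 90.77 in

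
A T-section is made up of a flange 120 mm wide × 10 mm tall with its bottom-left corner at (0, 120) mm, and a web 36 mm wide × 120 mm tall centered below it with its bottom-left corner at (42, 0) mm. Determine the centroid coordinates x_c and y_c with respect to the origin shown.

x_c = 60.00 mm, y_c = 74.13 mm

web: A = 36 × 120 = 4320.00, centroid at (60.00, 60.00).
flange: A = 120 × 10 = 1200.00, centroid at (60.00, 125.00).
ΣA = 5520.00 mm², ΣAx_c = 331200.00 mm³, ΣAy_c = 409200.00 mm³.
x_c = 331200.00/5520.00 = 60.00 mm; y_c = 409200.00/5520.00 = 74.13 mm.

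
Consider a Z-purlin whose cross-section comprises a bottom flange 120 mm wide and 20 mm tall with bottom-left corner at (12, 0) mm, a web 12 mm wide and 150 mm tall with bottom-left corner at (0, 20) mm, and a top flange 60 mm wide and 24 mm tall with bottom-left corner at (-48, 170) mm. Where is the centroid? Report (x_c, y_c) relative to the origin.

Part | A | x̄ᵢ | ȳᵢ | A·x̄ᵢ | A·ȳᵢ
bottom flange | 2400.00 | 72.00 | 10.00 | 172800.00 | 24000.00
web | 1800.00 | 6.00 | 95.00 | 10800.00 | 171000.00
top flange | 1440.00 | -18.00 | 182.00 | -25920.00 | 262080.00
Σ | 5640.00 |  |  | 157680.00 | 457080.00
x_c = 157680.00 / 5640.00 = 27.96 mm
y_c = 457080.00 / 5640.00 = 81.04 mm

x_c = 27.96 mm, y_c = 81.04 mm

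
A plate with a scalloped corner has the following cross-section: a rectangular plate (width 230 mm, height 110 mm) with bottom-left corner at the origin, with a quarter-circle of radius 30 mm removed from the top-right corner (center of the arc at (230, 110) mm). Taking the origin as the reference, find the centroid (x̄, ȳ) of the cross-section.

x̄ = 112.06 mm, ȳ = 53.79 mm

plate: A = 230 × 110 = 25300.00, centroid at (115.00, 55.00).
removed quarter-circle: A = −¼π·30² = -706.86, centroid at (217.27, 97.27).
ΣA = 24593.14 mm²
ΣAx̄ = (25300.00)(115.00) + (-706.86)(217.27) = 2755922.58 mm³
ΣAȳ = (25300.00)(55.00) + (-706.86)(97.27) = 1322745.58 mm³
x̄ = 2755922.58 / 24593.14 = 112.06 mm
ȳ = 1322745.58 / 24593.14 = 53.79 mm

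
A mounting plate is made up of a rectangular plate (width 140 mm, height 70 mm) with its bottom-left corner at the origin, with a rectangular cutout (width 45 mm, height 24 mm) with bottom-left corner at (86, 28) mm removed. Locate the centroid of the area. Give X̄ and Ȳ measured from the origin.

X̄ = 65.23 mm, Ȳ = 34.38 mm

plate: A = 140 × 70 = 9800.00, centroid at (70.00, 35.00).
hole: A = −(45 × 24) = -1080.00, centroid at (108.50, 40.00).
ΣA = 8720.00 mm², ΣAX̄ = 568820.00 mm³, ΣAȲ = 299800.00 mm³.
X̄ = 568820.00/8720.00 = 65.23 mm; Ȳ = 299800.00/8720.00 = 34.38 mm.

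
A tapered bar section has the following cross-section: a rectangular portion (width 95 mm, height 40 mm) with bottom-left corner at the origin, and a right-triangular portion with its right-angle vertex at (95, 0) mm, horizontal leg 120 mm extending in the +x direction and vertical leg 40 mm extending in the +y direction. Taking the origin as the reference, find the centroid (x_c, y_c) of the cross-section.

rectangular portion: A = 95 × 40 = 3800.00, centroid at (47.50, 20.00).
triangular portion: A = ½·120·40 = 2400.00, centroid at (135.00, 13.33).
ΣA = 6200.00 mm²
ΣAx_c = (3800.00)(47.50) + (2400.00)(135.00) = 504500.00 mm³
ΣAy_c = (3800.00)(20.00) + (2400.00)(13.33) = 108000.00 mm³
x_c = 504500.00 / 6200.00 = 81.37 mm
y_c = 108000.00 / 6200.00 = 17.42 mm

x_c = 81.37 mm, y_c = 17.42 mm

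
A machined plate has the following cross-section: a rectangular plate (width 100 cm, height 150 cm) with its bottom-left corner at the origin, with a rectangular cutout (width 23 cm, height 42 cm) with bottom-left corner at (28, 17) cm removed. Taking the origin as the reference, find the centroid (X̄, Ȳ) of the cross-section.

plate: A = 100 × 150 = 15000.00, centroid at (50.00, 75.00).
hole: A = −(23 × 42) = -966.00, centroid at (39.50, 38.00).
ΣA = 14034.00 cm², ΣAX̄ = 711843.00 cm³, ΣAȲ = 1088292.00 cm³.
X̄ = 711843.00/14034.00 = 50.72 cm; Ȳ = 1088292.00/14034.00 = 77.55 cm.

X̄ = 50.72 cm, Ȳ = 77.55 cm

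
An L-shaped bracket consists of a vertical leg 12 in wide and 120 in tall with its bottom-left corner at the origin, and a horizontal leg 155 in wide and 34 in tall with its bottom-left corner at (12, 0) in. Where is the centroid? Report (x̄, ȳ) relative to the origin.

Part | A | x̄ᵢ | ȳᵢ | A·x̄ᵢ | A·ȳᵢ
vertical leg | 1440.00 | 6.00 | 60.00 | 8640.00 | 86400.00
horizontal leg | 5270.00 | 89.50 | 17.00 | 471665.00 | 89590.00
Σ | 6710.00 |  |  | 480305.00 | 175990.00
x̄ = 480305.00 / 6710.00 = 71.58 in
ȳ = 175990.00 / 6710.00 = 26.23 in

x̄ = 71.58 in, ȳ = 26.23 in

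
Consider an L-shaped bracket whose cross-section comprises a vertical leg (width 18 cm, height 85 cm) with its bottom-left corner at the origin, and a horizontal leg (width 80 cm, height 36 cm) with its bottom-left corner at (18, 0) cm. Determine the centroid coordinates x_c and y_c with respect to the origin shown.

x_c = 41.00 cm, y_c = 26.50 cm

vertical leg: A = 18 × 85 = 1530.00, centroid at (9.00, 42.50).
horizontal leg: A = 80 × 36 = 2880.00, centroid at (58.00, 18.00).
ΣA = 4410.00 cm²
ΣAx_c = (1530.00)(9.00) + (2880.00)(58.00) = 180810.00 cm³
ΣAy_c = (1530.00)(42.50) + (2880.00)(18.00) = 116865.00 cm³
x_c = 180810.00 / 4410.00 = 41.00 cm
y_c = 116865.00 / 4410.00 = 26.50 cm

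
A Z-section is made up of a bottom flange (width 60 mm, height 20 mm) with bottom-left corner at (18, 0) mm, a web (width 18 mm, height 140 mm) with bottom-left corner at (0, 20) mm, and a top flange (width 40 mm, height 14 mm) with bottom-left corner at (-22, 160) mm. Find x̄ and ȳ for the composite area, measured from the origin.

bottom flange: A = 60 × 20 = 1200.00, centroid at (48.00, 10.00).
web: A = 18 × 140 = 2520.00, centroid at (9.00, 90.00).
top flange: A = 40 × 14 = 560.00, centroid at (-2.00, 167.00).
ΣA = 4280.00 mm²
ΣAx̄ = (1200.00)(48.00) + (2520.00)(9.00) + (560.00)(-2.00) = 79160.00 mm³
ΣAȳ = (1200.00)(10.00) + (2520.00)(90.00) + (560.00)(167.00) = 332320.00 mm³
x̄ = 79160.00 / 4280.00 = 18.50 mm
ȳ = 332320.00 / 4280.00 = 77.64 mm

x̄ = 18.50 mm, ȳ = 77.64 mm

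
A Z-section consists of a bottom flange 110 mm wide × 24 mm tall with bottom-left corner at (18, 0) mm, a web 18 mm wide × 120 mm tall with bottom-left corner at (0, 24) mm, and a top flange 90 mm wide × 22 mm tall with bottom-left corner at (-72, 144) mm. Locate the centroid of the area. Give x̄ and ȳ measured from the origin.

x̄ = 23.41 mm, ȳ = 76.70 mm

Part | A | x̄ᵢ | ȳᵢ | A·x̄ᵢ | A·ȳᵢ
bottom flange | 2640.00 | 73.00 | 12.00 | 192720.00 | 31680.00
web | 2160.00 | 9.00 | 84.00 | 19440.00 | 181440.00
top flange | 1980.00 | -27.00 | 155.00 | -53460.00 | 306900.00
Σ | 6780.00 |  |  | 158700.00 | 520020.00
x̄ = 158700.00 / 6780.00 = 23.41 mm
ȳ = 520020.00 / 6780.00 = 76.70 mm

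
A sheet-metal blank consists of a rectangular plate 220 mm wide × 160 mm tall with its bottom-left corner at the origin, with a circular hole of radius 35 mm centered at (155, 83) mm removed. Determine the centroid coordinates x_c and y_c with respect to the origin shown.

Part | A | x̄ᵢ | ȳᵢ | A·x̄ᵢ | A·ȳᵢ
plate | 35200.00 | 110.00 | 80.00 | 3872000.00 | 2816000.00
hole | -3848.45 | 155.00 | 83.00 | -596509.91 | -319421.43
Σ | 31351.55 |  |  | 3275490.09 | 2496578.57
x_c = 3275490.09 / 31351.55 = 104.48 mm
y_c = 2496578.57 / 31351.55 = 79.63 mm

x_c = 104.48 mm, y_c = 79.63 mm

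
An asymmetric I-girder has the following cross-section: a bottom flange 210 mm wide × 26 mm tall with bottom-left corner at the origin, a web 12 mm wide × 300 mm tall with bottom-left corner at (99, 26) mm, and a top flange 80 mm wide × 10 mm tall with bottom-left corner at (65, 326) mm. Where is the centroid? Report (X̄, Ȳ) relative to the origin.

X̄ = 105.00 mm, Ȳ = 98.31 mm

bottom flange: A = 210 × 26 = 5460.00, centroid at (105.00, 13.00).
web: A = 12 × 300 = 3600.00, centroid at (105.00, 176.00).
top flange: A = 80 × 10 = 800.00, centroid at (105.00, 331.00).
ΣA = 9860.00 mm²
ΣAX̄ = (5460.00)(105.00) + (3600.00)(105.00) + (800.00)(105.00) = 1035300.00 mm³
ΣAȲ = (5460.00)(13.00) + (3600.00)(176.00) + (800.00)(331.00) = 969380.00 mm³
X̄ = 1035300.00 / 9860.00 = 105.00 mm
Ȳ = 969380.00 / 9860.00 = 98.31 mm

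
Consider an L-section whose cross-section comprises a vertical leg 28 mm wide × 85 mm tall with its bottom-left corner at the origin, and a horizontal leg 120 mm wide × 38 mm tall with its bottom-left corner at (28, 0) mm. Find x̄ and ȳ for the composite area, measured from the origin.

vertical leg: A = 28 × 85 = 2380.00, centroid at (14.00, 42.50).
horizontal leg: A = 120 × 38 = 4560.00, centroid at (88.00, 19.00).
ΣA = 6940.00 mm²
ΣAx̄ = (2380.00)(14.00) + (4560.00)(88.00) = 434600.00 mm³
ΣAȳ = (2380.00)(42.50) + (4560.00)(19.00) = 187790.00 mm³
x̄ = 434600.00 / 6940.00 = 62.62 mm
ȳ = 187790.00 / 6940.00 = 27.06 mm

x̄ = 62.62 mm, ȳ = 27.06 mm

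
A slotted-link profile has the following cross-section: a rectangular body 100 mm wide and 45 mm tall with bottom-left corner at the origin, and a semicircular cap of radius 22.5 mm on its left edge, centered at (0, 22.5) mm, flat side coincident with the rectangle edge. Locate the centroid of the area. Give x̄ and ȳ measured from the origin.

x̄ = 41.06 mm, ȳ = 22.50 mm

rectangular body: A = 100 × 45 = 4500.00, centroid at (50.00, 22.50).
semicircular end: A = ½π·22.5² = 795.22, centroid at (-9.55, 22.50).
ΣA = 5295.22 mm²
ΣAx̄ = (4500.00)(50.00) + (795.22)(-9.55) = 217406.25 mm³
ΣAȳ = (4500.00)(22.50) + (795.22)(22.50) = 119142.35 mm³
x̄ = 217406.25 / 5295.22 = 41.06 mm
ȳ = 119142.35 / 5295.22 = 22.50 mm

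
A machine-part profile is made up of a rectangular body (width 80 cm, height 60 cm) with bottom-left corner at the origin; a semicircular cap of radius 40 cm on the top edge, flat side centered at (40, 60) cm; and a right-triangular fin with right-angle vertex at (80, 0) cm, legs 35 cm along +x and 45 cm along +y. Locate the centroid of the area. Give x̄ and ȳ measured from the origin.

x̄ = 45.02 cm, ȳ = 43.12 cm

Part | A | x̄ᵢ | ȳᵢ | A·x̄ᵢ | A·ȳᵢ
rectangular body | 4800.00 | 40.00 | 30.00 | 192000.00 | 144000.00
semicircular top | 2513.27 | 40.00 | 76.98 | 100530.96 | 193463.11
triangular fin | 787.50 | 91.67 | 15.00 | 72187.50 | 11812.50
Σ | 8100.77 |  |  | 364718.46 | 349275.61
x̄ = 364718.46 / 8100.77 = 45.02 cm
ȳ = 349275.61 / 8100.77 = 43.12 cm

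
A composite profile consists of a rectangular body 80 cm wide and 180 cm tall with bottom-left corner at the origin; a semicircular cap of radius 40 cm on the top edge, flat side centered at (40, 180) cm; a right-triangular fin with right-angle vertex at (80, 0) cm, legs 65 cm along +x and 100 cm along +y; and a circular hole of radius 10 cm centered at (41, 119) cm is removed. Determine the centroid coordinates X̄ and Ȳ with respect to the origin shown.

X̄ = 50.08 cm, Ȳ = 93.81 cm

rectangular body: A = 80 × 180 = 14400.00, centroid at (40.00, 90.00).
semicircular top: A = ½π·40² = 2513.27, centroid at (40.00, 196.98).
triangular fin: A = ½·65·100 = 3250.00, centroid at (101.67, 33.33).
hole: A = −π·10² = -314.16, centroid at (41.00, 119.00).
ΣA = 19849.11 cm², ΣAX̄ = 994067.10 cm³, ΣAȲ = 1862004.39 cm³.
X̄ = 994067.10/19849.11 = 50.08 cm; Ȳ = 1862004.39/19849.11 = 93.81 cm.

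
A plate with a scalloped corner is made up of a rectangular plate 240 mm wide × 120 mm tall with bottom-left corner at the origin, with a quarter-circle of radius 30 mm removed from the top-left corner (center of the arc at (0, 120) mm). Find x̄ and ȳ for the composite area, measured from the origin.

x̄ = 122.70 mm, ȳ = 58.81 mm

plate: A = 240 × 120 = 28800.00, centroid at (120.00, 60.00).
removed quarter-circle: A = −¼π·30² = -706.86, centroid at (12.73, 107.27).
ΣA = 28093.14 mm²
ΣAx̄ = (28800.00)(120.00) + (-706.86)(12.73) = 3447000.00 mm³
ΣAȳ = (28800.00)(60.00) + (-706.86)(107.27) = 1652177.00 mm³
x̄ = 3447000.00 / 28093.14 = 122.70 mm
ȳ = 1652177.00 / 28093.14 = 58.81 mm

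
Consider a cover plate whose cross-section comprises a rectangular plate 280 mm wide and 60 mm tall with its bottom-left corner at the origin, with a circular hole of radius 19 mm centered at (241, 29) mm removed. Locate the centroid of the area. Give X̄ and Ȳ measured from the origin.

X̄ = 132.69 mm, Ȳ = 30.07 mm

Part | A | x̄ᵢ | ȳᵢ | A·x̄ᵢ | A·ȳᵢ
plate | 16800.00 | 140.00 | 30.00 | 2352000.00 | 504000.00
hole | -1134.11 | 241.00 | 29.00 | -273321.70 | -32889.33
Σ | 15665.89 |  |  | 2078678.30 | 471110.67
X̄ = 2078678.30 / 15665.89 = 132.69 mm
Ȳ = 471110.67 / 15665.89 = 30.07 mm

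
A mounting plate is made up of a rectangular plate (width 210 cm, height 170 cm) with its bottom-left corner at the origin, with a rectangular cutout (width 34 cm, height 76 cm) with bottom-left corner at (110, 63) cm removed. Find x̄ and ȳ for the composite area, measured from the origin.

x̄ = 103.28 cm, ȳ = 83.75 cm

plate: A = 210 × 170 = 35700.00, centroid at (105.00, 85.00).
hole: A = −(34 × 76) = -2584.00, centroid at (127.00, 101.00).
ΣA = 33116.00 cm²
ΣAx̄ = (35700.00)(105.00) + (-2584.00)(127.00) = 3420332.00 cm³
ΣAȳ = (35700.00)(85.00) + (-2584.00)(101.00) = 2773516.00 cm³
x̄ = 3420332.00 / 33116.00 = 103.28 cm
ȳ = 2773516.00 / 33116.00 = 83.75 cm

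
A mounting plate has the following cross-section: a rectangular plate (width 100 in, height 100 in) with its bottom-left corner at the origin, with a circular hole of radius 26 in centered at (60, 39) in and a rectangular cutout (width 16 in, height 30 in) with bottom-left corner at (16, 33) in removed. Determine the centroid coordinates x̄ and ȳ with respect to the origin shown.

x̄ = 48.82 in, ȳ = 53.29 in

plate: A = 100 × 100 = 10000.00, centroid at (50.00, 50.00).
hole 1: A = −π·26² = -2123.72, centroid at (60.00, 39.00).
hole 2: A = −(16 × 30) = -480.00, centroid at (24.00, 48.00).
ΣA = 7396.28 in²
ΣAx̄ = (10000.00)(50.00) + (-2123.72)(60.00) + (-480.00)(24.00) = 361057.00 in³
ΣAȳ = (10000.00)(50.00) + (-2123.72)(39.00) + (-480.00)(48.00) = 394135.05 in³
x̄ = 361057.00 / 7396.28 = 48.82 in
ȳ = 394135.05 / 7396.28 = 53.29 in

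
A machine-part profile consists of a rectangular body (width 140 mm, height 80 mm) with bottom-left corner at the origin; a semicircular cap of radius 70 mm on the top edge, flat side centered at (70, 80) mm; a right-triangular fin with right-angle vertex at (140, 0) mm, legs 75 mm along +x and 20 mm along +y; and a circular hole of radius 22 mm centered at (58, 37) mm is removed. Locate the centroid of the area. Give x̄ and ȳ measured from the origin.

rectangular body: A = 140 × 80 = 11200.00, centroid at (70.00, 40.00).
semicircular top: A = ½π·70² = 7696.90, centroid at (70.00, 109.71).
triangular fin: A = ½·75·20 = 750.00, centroid at (165.00, 6.67).
hole: A = −π·22² = -1520.53, centroid at (58.00, 37.00).
ΣA = 18126.37 mm², ΣAx̄ = 1358342.35 mm³, ΣAȳ = 1241159.19 mm³.
x̄ = 1358342.35/18126.37 = 74.94 mm; ȳ = 1241159.19/18126.37 = 68.47 mm.

x̄ = 74.94 mm, ȳ = 68.47 mm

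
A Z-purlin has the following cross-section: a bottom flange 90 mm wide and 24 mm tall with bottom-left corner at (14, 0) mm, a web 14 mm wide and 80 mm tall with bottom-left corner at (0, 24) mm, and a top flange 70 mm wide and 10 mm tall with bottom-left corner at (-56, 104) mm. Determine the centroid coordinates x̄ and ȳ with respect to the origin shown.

x̄ = 30.30 mm, ȳ = 43.69 mm

Part | A | x̄ᵢ | ȳᵢ | A·x̄ᵢ | A·ȳᵢ
bottom flange | 2160.00 | 59.00 | 12.00 | 127440.00 | 25920.00
web | 1120.00 | 7.00 | 64.00 | 7840.00 | 71680.00
top flange | 700.00 | -21.00 | 109.00 | -14700.00 | 76300.00
Σ | 3980.00 |  |  | 120580.00 | 173900.00
x̄ = 120580.00 / 3980.00 = 30.30 mm
ȳ = 173900.00 / 3980.00 = 43.69 mm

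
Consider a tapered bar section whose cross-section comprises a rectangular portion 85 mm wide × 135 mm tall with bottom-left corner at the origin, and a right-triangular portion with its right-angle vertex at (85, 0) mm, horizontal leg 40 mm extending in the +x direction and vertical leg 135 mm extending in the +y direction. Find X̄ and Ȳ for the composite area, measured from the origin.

X̄ = 53.13 mm, Ȳ = 63.21 mm

rectangular portion: A = 85 × 135 = 11475.00, centroid at (42.50, 67.50).
triangular portion: A = ½·40·135 = 2700.00, centroid at (98.33, 45.00).
ΣA = 14175.00 mm²
ΣAX̄ = (11475.00)(42.50) + (2700.00)(98.33) = 753187.50 mm³
ΣAȲ = (11475.00)(67.50) + (2700.00)(45.00) = 896062.50 mm³
X̄ = 753187.50 / 14175.00 = 53.13 mm
Ȳ = 896062.50 / 14175.00 = 63.21 mm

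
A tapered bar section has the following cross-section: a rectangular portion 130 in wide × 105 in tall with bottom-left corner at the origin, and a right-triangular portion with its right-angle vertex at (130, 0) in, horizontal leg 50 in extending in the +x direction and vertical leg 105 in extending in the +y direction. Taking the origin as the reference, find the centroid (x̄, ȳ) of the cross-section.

x̄ = 78.17 in, ȳ = 49.68 in

Part | A | x̄ᵢ | ȳᵢ | A·x̄ᵢ | A·ȳᵢ
rectangular portion | 13650.00 | 65.00 | 52.50 | 887250.00 | 716625.00
triangular portion | 2625.00 | 146.67 | 35.00 | 385000.00 | 91875.00
Σ | 16275.00 |  |  | 1272250.00 | 808500.00
x̄ = 1272250.00 / 16275.00 = 78.17 in
ȳ = 808500.00 / 16275.00 = 49.68 in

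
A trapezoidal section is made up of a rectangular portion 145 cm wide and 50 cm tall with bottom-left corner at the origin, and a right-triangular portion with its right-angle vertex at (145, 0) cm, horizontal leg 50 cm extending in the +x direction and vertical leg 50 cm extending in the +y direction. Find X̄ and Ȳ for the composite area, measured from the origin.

rectangular portion: A = 145 × 50 = 7250.00, centroid at (72.50, 25.00).
triangular portion: A = ½·50·50 = 1250.00, centroid at (161.67, 16.67).
ΣA = 8500.00 cm²
ΣAX̄ = (7250.00)(72.50) + (1250.00)(161.67) = 727708.33 cm³
ΣAȲ = (7250.00)(25.00) + (1250.00)(16.67) = 202083.33 cm³
X̄ = 727708.33 / 8500.00 = 85.61 cm
Ȳ = 202083.33 / 8500.00 = 23.77 cm

X̄ = 85.61 cm, Ȳ = 23.77 cm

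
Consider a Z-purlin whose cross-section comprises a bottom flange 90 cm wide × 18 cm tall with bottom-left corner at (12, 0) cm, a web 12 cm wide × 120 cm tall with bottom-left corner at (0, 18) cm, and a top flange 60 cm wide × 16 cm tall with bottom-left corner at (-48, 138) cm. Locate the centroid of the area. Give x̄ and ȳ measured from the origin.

x̄ = 20.82 cm, ȳ = 66.43 cm

bottom flange: A = 90 × 18 = 1620.00, centroid at (57.00, 9.00).
web: A = 12 × 120 = 1440.00, centroid at (6.00, 78.00).
top flange: A = 60 × 16 = 960.00, centroid at (-18.00, 146.00).
ΣA = 4020.00 cm², ΣAx̄ = 83700.00 cm³, ΣAȳ = 267060.00 cm³.
x̄ = 83700.00/4020.00 = 20.82 cm; ȳ = 267060.00/4020.00 = 66.43 cm.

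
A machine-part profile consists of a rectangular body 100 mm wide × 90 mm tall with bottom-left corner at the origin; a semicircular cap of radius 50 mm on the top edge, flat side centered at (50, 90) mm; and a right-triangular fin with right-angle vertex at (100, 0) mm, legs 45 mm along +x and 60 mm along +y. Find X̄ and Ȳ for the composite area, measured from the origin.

X̄ = 56.15 mm, Ȳ = 60.85 mm

rectangular body: A = 100 × 90 = 9000.00, centroid at (50.00, 45.00).
semicircular top: A = ½π·50² = 3926.99, centroid at (50.00, 111.22).
triangular fin: A = ½·45·60 = 1350.00, centroid at (115.00, 20.00).
ΣA = 14276.99 mm², ΣAX̄ = 801599.54 mm³, ΣAȲ = 868762.51 mm³.
X̄ = 801599.54/14276.99 = 56.15 mm; Ȳ = 868762.51/14276.99 = 60.85 mm.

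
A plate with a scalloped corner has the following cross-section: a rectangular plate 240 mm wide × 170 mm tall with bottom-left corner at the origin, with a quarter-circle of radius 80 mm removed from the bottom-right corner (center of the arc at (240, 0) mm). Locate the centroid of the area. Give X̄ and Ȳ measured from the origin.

plate: A = 240 × 170 = 40800.00, centroid at (120.00, 85.00).
removed quarter-circle: A = −¼π·80² = -5026.55, centroid at (206.05, 33.95).
ΣA = 35773.45 mm², ΣAX̄ = 3860295.09 mm³, ΣAȲ = 3297333.33 mm³.
X̄ = 3860295.09/35773.45 = 107.91 mm; Ȳ = 3297333.33/35773.45 = 92.17 mm.

X̄ = 107.91 mm, Ȳ = 92.17 mm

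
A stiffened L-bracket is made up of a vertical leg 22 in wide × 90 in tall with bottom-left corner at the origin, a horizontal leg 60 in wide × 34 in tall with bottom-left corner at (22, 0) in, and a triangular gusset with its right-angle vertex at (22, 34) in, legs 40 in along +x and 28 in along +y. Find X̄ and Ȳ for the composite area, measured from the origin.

X̄ = 32.24 in, Ȳ = 32.32 in

Part | A | x̄ᵢ | ȳᵢ | A·x̄ᵢ | A·ȳᵢ
vertical leg | 1980.00 | 11.00 | 45.00 | 21780.00 | 89100.00
horizontal leg | 2040.00 | 52.00 | 17.00 | 106080.00 | 34680.00
gusset | 560.00 | 35.33 | 43.33 | 19786.67 | 24266.67
Σ | 4580.00 |  |  | 147646.67 | 148046.67
X̄ = 147646.67 / 4580.00 = 32.24 in
Ȳ = 148046.67 / 4580.00 = 32.32 in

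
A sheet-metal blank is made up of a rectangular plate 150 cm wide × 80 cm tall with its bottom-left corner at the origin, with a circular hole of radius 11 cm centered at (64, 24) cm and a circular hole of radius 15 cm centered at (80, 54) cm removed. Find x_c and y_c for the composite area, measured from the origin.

plate: A = 150 × 80 = 12000.00, centroid at (75.00, 40.00).
hole 1: A = −π·11² = -380.13, centroid at (64.00, 24.00).
hole 2: A = −π·15² = -706.86, centroid at (80.00, 54.00).
ΣA = 10913.01 cm²
ΣAx_c = (12000.00)(75.00) + (-380.13)(64.00) + (-706.86)(80.00) = 819122.84 cm³
ΣAy_c = (12000.00)(40.00) + (-380.13)(24.00) + (-706.86)(54.00) = 432706.46 cm³
x_c = 819122.84 / 10913.01 = 75.06 cm
y_c = 432706.46 / 10913.01 = 39.65 cm

x_c = 75.06 cm, y_c = 39.65 cm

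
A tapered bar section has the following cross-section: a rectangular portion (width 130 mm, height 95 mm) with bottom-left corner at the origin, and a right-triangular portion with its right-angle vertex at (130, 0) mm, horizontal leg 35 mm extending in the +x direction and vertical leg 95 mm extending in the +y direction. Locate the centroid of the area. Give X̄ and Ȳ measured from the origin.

Part | A | x̄ᵢ | ȳᵢ | A·x̄ᵢ | A·ȳᵢ
rectangular portion | 12350.00 | 65.00 | 47.50 | 802750.00 | 586625.00
triangular portion | 1662.50 | 141.67 | 31.67 | 235520.83 | 52645.83
Σ | 14012.50 |  |  | 1038270.83 | 639270.83
X̄ = 1038270.83 / 14012.50 = 74.10 mm
Ȳ = 639270.83 / 14012.50 = 45.62 mm

X̄ = 74.10 mm, Ȳ = 45.62 mm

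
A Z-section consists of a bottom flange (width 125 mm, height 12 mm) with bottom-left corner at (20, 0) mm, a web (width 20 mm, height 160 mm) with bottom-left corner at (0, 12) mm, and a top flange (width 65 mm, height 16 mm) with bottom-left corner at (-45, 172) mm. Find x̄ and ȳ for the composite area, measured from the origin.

x̄ = 24.87 mm, ȳ = 85.47 mm

bottom flange: A = 125 × 12 = 1500.00, centroid at (82.50, 6.00).
web: A = 20 × 160 = 3200.00, centroid at (10.00, 92.00).
top flange: A = 65 × 16 = 1040.00, centroid at (-12.50, 180.00).
ΣA = 5740.00 mm², ΣAx̄ = 142750.00 mm³, ΣAȳ = 490600.00 mm³.
x̄ = 142750.00/5740.00 = 24.87 mm; ȳ = 490600.00/5740.00 = 85.47 mm.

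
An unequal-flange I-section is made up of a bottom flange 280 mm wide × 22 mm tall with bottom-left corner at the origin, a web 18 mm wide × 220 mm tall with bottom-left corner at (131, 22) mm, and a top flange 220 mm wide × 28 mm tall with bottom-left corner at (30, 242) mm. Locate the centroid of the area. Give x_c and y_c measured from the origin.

bottom flange: A = 280 × 22 = 6160.00, centroid at (140.00, 11.00).
web: A = 18 × 220 = 3960.00, centroid at (140.00, 132.00).
top flange: A = 220 × 28 = 6160.00, centroid at (140.00, 256.00).
ΣA = 16280.00 mm², ΣAx_c = 2279200.00 mm³, ΣAy_c = 2167440.00 mm³.
x_c = 2279200.00/16280.00 = 140.00 mm; y_c = 2167440.00/16280.00 = 133.14 mm.

x_c = 140.00 mm, y_c = 133.14 mm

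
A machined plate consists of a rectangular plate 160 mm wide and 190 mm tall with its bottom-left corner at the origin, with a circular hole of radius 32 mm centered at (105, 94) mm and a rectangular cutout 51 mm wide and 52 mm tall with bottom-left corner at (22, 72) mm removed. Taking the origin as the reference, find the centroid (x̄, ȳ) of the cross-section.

Part | A | x̄ᵢ | ȳᵢ | A·x̄ᵢ | A·ȳᵢ
plate | 30400.00 | 80.00 | 95.00 | 2432000.00 | 2888000.00
hole 1 | -3216.99 | 105.00 | 94.00 | -337784.04 | -302397.14
hole 2 | -2652.00 | 47.50 | 98.00 | -125970.00 | -259896.00
Σ | 24531.01 |  |  | 1968245.96 | 2325706.86
x̄ = 1968245.96 / 24531.01 = 80.24 mm
ȳ = 2325706.86 / 24531.01 = 94.81 mm

x̄ = 80.24 mm, ȳ = 94.81 mm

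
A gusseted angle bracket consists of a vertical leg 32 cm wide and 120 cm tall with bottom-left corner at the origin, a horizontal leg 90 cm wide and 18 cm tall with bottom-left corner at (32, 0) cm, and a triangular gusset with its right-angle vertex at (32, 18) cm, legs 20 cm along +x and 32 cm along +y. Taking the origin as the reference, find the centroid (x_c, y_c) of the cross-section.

vertical leg: A = 32 × 120 = 3840.00, centroid at (16.00, 60.00).
horizontal leg: A = 90 × 18 = 1620.00, centroid at (77.00, 9.00).
gusset: A = ½·20·32 = 320.00, centroid at (38.67, 28.67).
ΣA = 5780.00 cm²
ΣAx_c = (3840.00)(16.00) + (1620.00)(77.00) + (320.00)(38.67) = 198553.33 cm³
ΣAy_c = (3840.00)(60.00) + (1620.00)(9.00) + (320.00)(28.67) = 254153.33 cm³
x_c = 198553.33 / 5780.00 = 34.35 cm
y_c = 254153.33 / 5780.00 = 43.97 cm

x_c = 34.35 cm, y_c = 43.97 cm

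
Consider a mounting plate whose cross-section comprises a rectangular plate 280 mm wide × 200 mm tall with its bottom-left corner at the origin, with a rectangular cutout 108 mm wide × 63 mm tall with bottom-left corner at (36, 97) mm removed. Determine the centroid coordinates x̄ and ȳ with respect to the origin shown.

x̄ = 146.92 mm, ȳ = 96.06 mm

Part | A | x̄ᵢ | ȳᵢ | A·x̄ᵢ | A·ȳᵢ
plate | 56000.00 | 140.00 | 100.00 | 7840000.00 | 5600000.00
hole | -6804.00 | 90.00 | 128.50 | -612360.00 | -874314.00
Σ | 49196.00 |  |  | 7227640.00 | 4725686.00
x̄ = 7227640.00 / 49196.00 = 146.92 mm
ȳ = 4725686.00 / 49196.00 = 96.06 mm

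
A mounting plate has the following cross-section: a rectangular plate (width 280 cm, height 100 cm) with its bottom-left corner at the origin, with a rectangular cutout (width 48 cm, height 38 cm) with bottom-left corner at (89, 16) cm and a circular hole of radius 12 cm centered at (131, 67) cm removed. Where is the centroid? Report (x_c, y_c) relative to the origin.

plate: A = 280 × 100 = 28000.00, centroid at (140.00, 50.00).
hole 1: A = −(48 × 38) = -1824.00, centroid at (113.00, 35.00).
hole 2: A = −π·12² = -452.39, centroid at (131.00, 67.00).
ΣA = 25723.61 cm², ΣAx_c = 3654625.00 cm³, ΣAy_c = 1305849.91 cm³.
x_c = 3654625.00/25723.61 = 142.07 cm; y_c = 1305849.91/25723.61 = 50.76 cm.

x_c = 142.07 cm, y_c = 50.76 cm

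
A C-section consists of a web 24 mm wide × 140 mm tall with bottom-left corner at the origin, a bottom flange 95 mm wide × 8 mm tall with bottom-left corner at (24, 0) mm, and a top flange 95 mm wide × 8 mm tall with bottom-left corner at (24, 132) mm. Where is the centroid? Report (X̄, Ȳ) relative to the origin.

X̄ = 30.53 mm, Ȳ = 70.00 mm

web: A = 24 × 140 = 3360.00, centroid at (12.00, 70.00).
bottom flange: A = 95 × 8 = 760.00, centroid at (71.50, 4.00).
top flange: A = 95 × 8 = 760.00, centroid at (71.50, 136.00).
ΣA = 4880.00 mm²
ΣAX̄ = (3360.00)(12.00) + (760.00)(71.50) + (760.00)(71.50) = 149000.00 mm³
ΣAȲ = (3360.00)(70.00) + (760.00)(4.00) + (760.00)(136.00) = 341600.00 mm³
X̄ = 149000.00 / 4880.00 = 30.53 mm
Ȳ = 341600.00 / 4880.00 = 70.00 mm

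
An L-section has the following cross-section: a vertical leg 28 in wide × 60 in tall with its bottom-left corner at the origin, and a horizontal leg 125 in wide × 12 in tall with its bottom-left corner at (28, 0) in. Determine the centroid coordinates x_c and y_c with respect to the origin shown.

x_c = 50.08 in, y_c = 18.68 in

Part | A | x̄ᵢ | ȳᵢ | A·x̄ᵢ | A·ȳᵢ
vertical leg | 1680.00 | 14.00 | 30.00 | 23520.00 | 50400.00
horizontal leg | 1500.00 | 90.50 | 6.00 | 135750.00 | 9000.00
Σ | 3180.00 |  |  | 159270.00 | 59400.00
x_c = 159270.00 / 3180.00 = 50.08 in
y_c = 59400.00 / 3180.00 = 18.68 in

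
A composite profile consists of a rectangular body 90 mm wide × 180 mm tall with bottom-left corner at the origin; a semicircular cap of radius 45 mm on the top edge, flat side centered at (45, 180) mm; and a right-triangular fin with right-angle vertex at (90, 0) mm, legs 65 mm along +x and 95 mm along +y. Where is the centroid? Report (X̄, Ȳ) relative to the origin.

X̄ = 54.16 mm, Ȳ = 97.43 mm

rectangular body: A = 90 × 180 = 16200.00, centroid at (45.00, 90.00).
semicircular top: A = ½π·45² = 3180.86, centroid at (45.00, 199.10).
triangular fin: A = ½·65·95 = 3087.50, centroid at (111.67, 31.67).
ΣA = 22468.36 mm²
ΣAX̄ = (16200.00)(45.00) + (3180.86)(45.00) + (3087.50)(111.67) = 1216909.65 mm³
ΣAȲ = (16200.00)(90.00) + (3180.86)(199.10) + (3087.50)(31.67) = 2189076.09 mm³
X̄ = 1216909.65 / 22468.36 = 54.16 mm
Ȳ = 2189076.09 / 22468.36 = 97.43 mm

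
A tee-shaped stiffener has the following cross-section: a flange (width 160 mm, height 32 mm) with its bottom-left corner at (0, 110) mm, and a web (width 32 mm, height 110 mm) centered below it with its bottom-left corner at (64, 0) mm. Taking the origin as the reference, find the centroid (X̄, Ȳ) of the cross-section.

X̄ = 80.00 mm, Ȳ = 97.07 mm

web: A = 32 × 110 = 3520.00, centroid at (80.00, 55.00).
flange: A = 160 × 32 = 5120.00, centroid at (80.00, 126.00).
ΣA = 8640.00 mm², ΣAX̄ = 691200.00 mm³, ΣAȲ = 838720.00 mm³.
X̄ = 691200.00/8640.00 = 80.00 mm; Ȳ = 838720.00/8640.00 = 97.07 mm.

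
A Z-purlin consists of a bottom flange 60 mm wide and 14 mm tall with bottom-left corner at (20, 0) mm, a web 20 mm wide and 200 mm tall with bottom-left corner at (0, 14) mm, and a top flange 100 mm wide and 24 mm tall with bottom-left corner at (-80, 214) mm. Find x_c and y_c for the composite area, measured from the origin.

bottom flange: A = 60 × 14 = 840.00, centroid at (50.00, 7.00).
web: A = 20 × 200 = 4000.00, centroid at (10.00, 114.00).
top flange: A = 100 × 24 = 2400.00, centroid at (-30.00, 226.00).
ΣA = 7240.00 mm²
ΣAx_c = (840.00)(50.00) + (4000.00)(10.00) + (2400.00)(-30.00) = 10000.00 mm³
ΣAy_c = (840.00)(7.00) + (4000.00)(114.00) + (2400.00)(226.00) = 1004280.00 mm³
x_c = 10000.00 / 7240.00 = 1.38 mm
y_c = 1004280.00 / 7240.00 = 138.71 mm

x_c = 1.38 mm, y_c = 138.71 mm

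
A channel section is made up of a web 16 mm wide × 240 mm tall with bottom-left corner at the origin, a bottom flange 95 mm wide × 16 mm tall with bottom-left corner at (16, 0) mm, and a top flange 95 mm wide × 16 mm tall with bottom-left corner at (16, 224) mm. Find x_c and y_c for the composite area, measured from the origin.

web: A = 16 × 240 = 3840.00, centroid at (8.00, 120.00).
bottom flange: A = 95 × 16 = 1520.00, centroid at (63.50, 8.00).
top flange: A = 95 × 16 = 1520.00, centroid at (63.50, 232.00).
ΣA = 6880.00 mm², ΣAx_c = 223760.00 mm³, ΣAy_c = 825600.00 mm³.
x_c = 223760.00/6880.00 = 32.52 mm; y_c = 825600.00/6880.00 = 120.00 mm.

x_c = 32.52 mm, y_c = 120.00 mm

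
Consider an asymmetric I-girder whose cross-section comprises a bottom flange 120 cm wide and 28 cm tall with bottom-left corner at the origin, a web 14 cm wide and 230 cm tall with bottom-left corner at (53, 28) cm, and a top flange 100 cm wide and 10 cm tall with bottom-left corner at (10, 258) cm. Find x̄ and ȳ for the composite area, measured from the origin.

x̄ = 60.00 cm, ȳ = 101.65 cm

bottom flange: A = 120 × 28 = 3360.00, centroid at (60.00, 14.00).
web: A = 14 × 230 = 3220.00, centroid at (60.00, 143.00).
top flange: A = 100 × 10 = 1000.00, centroid at (60.00, 263.00).
ΣA = 7580.00 cm², ΣAx̄ = 454800.00 cm³, ΣAȳ = 770500.00 cm³.
x̄ = 454800.00/7580.00 = 60.00 cm; ȳ = 770500.00/7580.00 = 101.65 cm.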